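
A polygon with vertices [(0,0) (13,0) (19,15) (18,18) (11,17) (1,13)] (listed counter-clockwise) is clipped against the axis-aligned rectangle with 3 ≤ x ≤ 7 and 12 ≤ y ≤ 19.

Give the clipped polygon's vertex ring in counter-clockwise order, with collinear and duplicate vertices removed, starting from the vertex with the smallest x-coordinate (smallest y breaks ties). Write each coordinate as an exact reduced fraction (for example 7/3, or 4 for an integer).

1. After x ≥ 3: [(3,0) (13,0) (19,15) (18,18) (11,17) (3,69/5)]
2. After x ≤ 7: [(3,0) (7,0) (7,77/5) (3,69/5)]
3. After y ≥ 12: [(3,12) (7,12) (7,77/5) (3,69/5)]
4. After y ≤ 19: [(3,12) (7,12) (7,77/5) (3,69/5)]
5. Canonical ring: [(3,12) (7,12) (7,77/5) (3,69/5)]

Clipped polygon: [(3,12) (7,12) (7,77/5) (3,69/5)]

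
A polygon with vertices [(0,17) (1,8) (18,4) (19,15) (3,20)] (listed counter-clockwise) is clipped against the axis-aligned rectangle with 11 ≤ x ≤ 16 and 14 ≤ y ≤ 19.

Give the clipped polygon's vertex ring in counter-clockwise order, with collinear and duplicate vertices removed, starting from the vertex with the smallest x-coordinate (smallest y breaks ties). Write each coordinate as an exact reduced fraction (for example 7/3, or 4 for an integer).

1. After x ≥ 11: [(11,96/17) (18,4) (19,15) (11,35/2)]
2. After x ≤ 16: [(11,96/17) (16,76/17) (16,255/16) (11,35/2)]
3. After y ≥ 14: [(11,14) (16,14) (16,255/16) (11,35/2)]
4. After y ≤ 19: [(11,14) (16,14) (16,255/16) (11,35/2)]
5. Canonical ring: [(11,14) (16,14) (16,255/16) (11,35/2)]

Clipped polygon: [(11,14) (16,14) (16,255/16) (11,35/2)]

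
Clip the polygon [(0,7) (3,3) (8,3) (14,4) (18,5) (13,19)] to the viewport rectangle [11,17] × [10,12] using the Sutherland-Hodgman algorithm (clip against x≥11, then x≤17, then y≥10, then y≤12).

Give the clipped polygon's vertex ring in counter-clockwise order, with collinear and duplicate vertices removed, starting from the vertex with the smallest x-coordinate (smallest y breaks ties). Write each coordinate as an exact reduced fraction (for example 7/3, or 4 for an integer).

1. After x ≥ 11: [(11,223/13) (11,7/2) (14,4) (18,5) (13,19)]
2. After x ≤ 17: [(11,223/13) (11,7/2) (14,4) (17,19/4) (17,39/5) (13,19)]
3. After y ≥ 10: [(11,223/13) (11,10) (227/14,10) (13,19)]
4. After y ≤ 12: [(11,12) (11,10) (227/14,10) (31/2,12)]
5. Canonical ring: [(11,10) (227/14,10) (31/2,12) (11,12)]

Clipped polygon: [(11,10) (227/14,10) (31/2,12) (11,12)]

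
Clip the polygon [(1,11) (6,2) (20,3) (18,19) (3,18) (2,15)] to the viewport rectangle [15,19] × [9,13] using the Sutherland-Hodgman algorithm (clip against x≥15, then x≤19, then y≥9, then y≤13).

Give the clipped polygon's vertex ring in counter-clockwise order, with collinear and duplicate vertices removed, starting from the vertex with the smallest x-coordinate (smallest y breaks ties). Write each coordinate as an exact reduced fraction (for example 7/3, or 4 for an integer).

1. After x ≥ 15: [(15,37/14) (20,3) (18,19) (15,94/5)]
2. After x ≤ 19: [(15,37/14) (19,41/14) (19,11) (18,19) (15,94/5)]
3. After y ≥ 9: [(15,9) (19,9) (19,11) (18,19) (15,94/5)]
4. After y ≤ 13: [(15,13) (15,9) (19,9) (19,11) (75/4,13)]
5. Canonical ring: [(15,9) (19,9) (19,11) (75/4,13) (15,13)]

Clipped polygon: [(15,9) (19,9) (19,11) (75/4,13) (15,13)]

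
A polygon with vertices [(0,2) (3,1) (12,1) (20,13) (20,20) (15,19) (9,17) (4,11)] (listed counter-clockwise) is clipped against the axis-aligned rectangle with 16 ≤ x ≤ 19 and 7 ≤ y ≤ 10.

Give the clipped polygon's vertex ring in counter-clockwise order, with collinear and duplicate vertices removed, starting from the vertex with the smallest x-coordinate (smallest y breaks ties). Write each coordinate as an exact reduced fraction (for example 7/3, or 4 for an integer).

1. After x ≥ 16: [(16,7) (20,13) (20,20) (16,96/5)]
2. After x ≤ 19: [(16,7) (19,23/2) (19,99/5) (16,96/5)]
3. After y ≥ 7: [(16,7) (19,23/2) (19,99/5) (16,96/5)]
4. After y ≤ 10: [(16,10) (16,7) (18,10)]
5. Canonical ring: [(16,7) (18,10) (16,10)]

Clipped polygon: [(16,7) (18,10) (16,10)]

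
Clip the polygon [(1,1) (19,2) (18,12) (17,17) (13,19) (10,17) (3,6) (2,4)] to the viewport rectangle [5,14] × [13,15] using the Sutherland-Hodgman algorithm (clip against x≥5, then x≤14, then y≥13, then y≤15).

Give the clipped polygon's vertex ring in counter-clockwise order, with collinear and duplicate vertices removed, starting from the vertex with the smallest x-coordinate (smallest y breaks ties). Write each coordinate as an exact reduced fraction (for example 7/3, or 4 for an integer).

Clipped polygon: [(82/11,13) (14,13) (14,15) (96/11,15)]

1. After x ≥ 5: [(5,11/9) (19,2) (18,12) (17,17) (13,19) (10,17) (5,64/7)]
2. After x ≤ 14: [(5,11/9) (14,31/18) (14,37/2) (13,19) (10,17) (5,64/7)]
3. After y ≥ 13: [(14,13) (14,37/2) (13,19) (10,17) (82/11,13)]
4. After y ≤ 15: [(14,13) (14,15) (96/11,15) (82/11,13)]
5. Canonical ring: [(82/11,13) (14,13) (14,15) (96/11,15)]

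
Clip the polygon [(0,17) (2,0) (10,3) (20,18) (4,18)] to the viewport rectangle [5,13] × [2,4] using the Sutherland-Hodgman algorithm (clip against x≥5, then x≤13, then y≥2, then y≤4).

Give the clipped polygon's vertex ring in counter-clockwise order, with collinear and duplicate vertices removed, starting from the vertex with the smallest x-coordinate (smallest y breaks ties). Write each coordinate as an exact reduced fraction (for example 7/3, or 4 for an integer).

Clipped polygon: [(5,2) (22/3,2) (10,3) (32/3,4) (5,4)]

1. After x ≥ 5: [(5,9/8) (10,3) (20,18) (5,18)]
2. After x ≤ 13: [(5,9/8) (10,3) (13,15/2) (13,18) (5,18)]
3. After y ≥ 2: [(5,2) (22/3,2) (10,3) (13,15/2) (13,18) (5,18)]
4. After y ≤ 4: [(5,4) (5,2) (22/3,2) (10,3) (32/3,4)]
5. Canonical ring: [(5,2) (22/3,2) (10,3) (32/3,4) (5,4)]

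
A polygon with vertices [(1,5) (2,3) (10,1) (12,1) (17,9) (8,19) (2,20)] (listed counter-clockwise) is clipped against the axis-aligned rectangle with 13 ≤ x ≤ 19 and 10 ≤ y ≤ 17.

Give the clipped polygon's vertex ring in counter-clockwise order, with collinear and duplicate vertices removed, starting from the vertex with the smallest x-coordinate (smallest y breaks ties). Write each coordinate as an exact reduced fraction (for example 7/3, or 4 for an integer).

1. After x ≥ 13: [(13,13/5) (17,9) (13,121/9)]
2. After x ≤ 19: [(13,13/5) (17,9) (13,121/9)]
3. After y ≥ 10: [(13,10) (161/10,10) (13,121/9)]
4. After y ≤ 17: [(13,10) (161/10,10) (13,121/9)]
5. Canonical ring: [(13,10) (161/10,10) (13,121/9)]

Clipped polygon: [(13,10) (161/10,10) (13,121/9)]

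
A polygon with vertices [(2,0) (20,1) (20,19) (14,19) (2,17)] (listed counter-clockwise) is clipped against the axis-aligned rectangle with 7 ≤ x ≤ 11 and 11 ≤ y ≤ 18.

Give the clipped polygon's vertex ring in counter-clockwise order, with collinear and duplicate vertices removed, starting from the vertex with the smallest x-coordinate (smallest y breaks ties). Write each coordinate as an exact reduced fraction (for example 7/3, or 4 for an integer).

1. After x ≥ 7: [(7,5/18) (20,1) (20,19) (14,19) (7,107/6)]
2. After x ≤ 11: [(7,5/18) (11,1/2) (11,37/2) (7,107/6)]
3. After y ≥ 11: [(7,11) (11,11) (11,37/2) (7,107/6)]
4. After y ≤ 18: [(7,11) (11,11) (11,18) (8,18) (7,107/6)]
5. Canonical ring: [(7,11) (11,11) (11,18) (8,18) (7,107/6)]

Clipped polygon: [(7,11) (11,11) (11,18) (8,18) (7,107/6)]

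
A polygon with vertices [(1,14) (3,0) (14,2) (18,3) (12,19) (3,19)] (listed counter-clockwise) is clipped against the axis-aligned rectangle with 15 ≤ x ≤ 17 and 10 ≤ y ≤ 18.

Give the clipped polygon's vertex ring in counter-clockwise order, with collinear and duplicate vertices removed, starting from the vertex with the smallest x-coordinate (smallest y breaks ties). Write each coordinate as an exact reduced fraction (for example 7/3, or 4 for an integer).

Clipped polygon: [(15,10) (123/8,10) (15,11)]

1. After x ≥ 15: [(15,9/4) (18,3) (15,11)]
2. After x ≤ 17: [(15,9/4) (17,11/4) (17,17/3) (15,11)]
3. After y ≥ 10: [(15,10) (123/8,10) (15,11)]
4. After y ≤ 18: [(15,10) (123/8,10) (15,11)]
5. Canonical ring: [(15,10) (123/8,10) (15,11)]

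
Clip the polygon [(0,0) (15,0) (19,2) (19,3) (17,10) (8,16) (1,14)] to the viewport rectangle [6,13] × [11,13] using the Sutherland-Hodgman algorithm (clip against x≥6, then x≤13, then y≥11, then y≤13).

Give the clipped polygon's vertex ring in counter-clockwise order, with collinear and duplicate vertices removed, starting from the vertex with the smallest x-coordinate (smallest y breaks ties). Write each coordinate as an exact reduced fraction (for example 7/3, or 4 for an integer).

1. After x ≥ 6: [(6,0) (15,0) (19,2) (19,3) (17,10) (8,16) (6,108/7)]
2. After x ≤ 13: [(6,0) (13,0) (13,38/3) (8,16) (6,108/7)]
3. After y ≥ 11: [(6,11) (13,11) (13,38/3) (8,16) (6,108/7)]
4. After y ≤ 13: [(6,13) (6,11) (13,11) (13,38/3) (25/2,13)]
5. Canonical ring: [(6,11) (13,11) (13,38/3) (25/2,13) (6,13)]

Clipped polygon: [(6,11) (13,11) (13,38/3) (25/2,13) (6,13)]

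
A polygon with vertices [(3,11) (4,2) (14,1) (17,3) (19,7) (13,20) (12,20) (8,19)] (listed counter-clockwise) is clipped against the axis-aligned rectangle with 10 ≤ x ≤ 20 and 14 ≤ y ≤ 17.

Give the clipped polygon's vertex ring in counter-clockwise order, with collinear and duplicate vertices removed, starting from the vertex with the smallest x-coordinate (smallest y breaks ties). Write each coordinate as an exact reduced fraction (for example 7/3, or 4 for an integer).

Clipped polygon: [(10,14) (205/13,14) (187/13,17) (10,17)]

1. After x ≥ 10: [(10,7/5) (14,1) (17,3) (19,7) (13,20) (12,20) (10,39/2)]
2. After x ≤ 20: [(10,7/5) (14,1) (17,3) (19,7) (13,20) (12,20) (10,39/2)]
3. After y ≥ 14: [(10,14) (205/13,14) (13,20) (12,20) (10,39/2)]
4. After y ≤ 17: [(10,17) (10,14) (205/13,14) (187/13,17)]
5. Canonical ring: [(10,14) (205/13,14) (187/13,17) (10,17)]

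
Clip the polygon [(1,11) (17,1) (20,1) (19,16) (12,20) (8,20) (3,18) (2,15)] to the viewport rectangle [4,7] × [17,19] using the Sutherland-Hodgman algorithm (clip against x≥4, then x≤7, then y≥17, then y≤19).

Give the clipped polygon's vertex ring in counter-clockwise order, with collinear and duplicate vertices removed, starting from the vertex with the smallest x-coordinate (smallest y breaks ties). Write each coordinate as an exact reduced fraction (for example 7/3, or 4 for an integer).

Clipped polygon: [(4,17) (7,17) (7,19) (11/2,19) (4,92/5)]

1. After x ≥ 4: [(4,73/8) (17,1) (20,1) (19,16) (12,20) (8,20) (4,92/5)]
2. After x ≤ 7: [(4,73/8) (7,29/4) (7,98/5) (4,92/5)]
3. After y ≥ 17: [(4,17) (7,17) (7,98/5) (4,92/5)]
4. After y ≤ 19: [(4,17) (7,17) (7,19) (11/2,19) (4,92/5)]
5. Canonical ring: [(4,17) (7,17) (7,19) (11/2,19) (4,92/5)]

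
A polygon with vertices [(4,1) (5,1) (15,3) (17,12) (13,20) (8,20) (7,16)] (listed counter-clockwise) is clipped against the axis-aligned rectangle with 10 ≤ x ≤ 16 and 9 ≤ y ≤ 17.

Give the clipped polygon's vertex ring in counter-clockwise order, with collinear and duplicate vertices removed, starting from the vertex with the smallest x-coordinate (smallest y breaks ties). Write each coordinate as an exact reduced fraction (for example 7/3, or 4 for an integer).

Clipped polygon: [(10,9) (16,9) (16,14) (29/2,17) (10,17)]

1. After x ≥ 10: [(10,2) (15,3) (17,12) (13,20) (10,20)]
2. After x ≤ 16: [(10,2) (15,3) (16,15/2) (16,14) (13,20) (10,20)]
3. After y ≥ 9: [(10,9) (16,9) (16,14) (13,20) (10,20)]
4. After y ≤ 17: [(10,17) (10,9) (16,9) (16,14) (29/2,17)]
5. Canonical ring: [(10,9) (16,9) (16,14) (29/2,17) (10,17)]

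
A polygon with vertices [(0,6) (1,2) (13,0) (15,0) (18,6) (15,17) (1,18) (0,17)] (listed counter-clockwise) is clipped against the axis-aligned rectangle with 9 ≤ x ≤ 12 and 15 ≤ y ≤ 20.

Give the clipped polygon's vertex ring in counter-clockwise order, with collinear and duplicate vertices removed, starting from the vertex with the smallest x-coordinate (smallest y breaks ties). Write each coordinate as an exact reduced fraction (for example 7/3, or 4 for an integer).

Clipped polygon: [(9,15) (12,15) (12,241/14) (9,122/7)]

1. After x ≥ 9: [(9,2/3) (13,0) (15,0) (18,6) (15,17) (9,122/7)]
2. After x ≤ 12: [(9,2/3) (12,1/6) (12,241/14) (9,122/7)]
3. After y ≥ 15: [(9,15) (12,15) (12,241/14) (9,122/7)]
4. After y ≤ 20: [(9,15) (12,15) (12,241/14) (9,122/7)]
5. Canonical ring: [(9,15) (12,15) (12,241/14) (9,122/7)]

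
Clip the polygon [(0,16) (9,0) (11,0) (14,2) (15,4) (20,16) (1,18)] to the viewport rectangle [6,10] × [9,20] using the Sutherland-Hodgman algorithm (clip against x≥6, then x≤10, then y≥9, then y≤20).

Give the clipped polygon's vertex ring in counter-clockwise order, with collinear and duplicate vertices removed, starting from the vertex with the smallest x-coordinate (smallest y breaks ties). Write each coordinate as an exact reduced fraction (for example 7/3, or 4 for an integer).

Clipped polygon: [(6,9) (10,9) (10,324/19) (6,332/19)]

1. After x ≥ 6: [(6,16/3) (9,0) (11,0) (14,2) (15,4) (20,16) (6,332/19)]
2. After x ≤ 10: [(6,16/3) (9,0) (10,0) (10,324/19) (6,332/19)]
3. After y ≥ 9: [(6,9) (10,9) (10,324/19) (6,332/19)]
4. After y ≤ 20: [(6,9) (10,9) (10,324/19) (6,332/19)]
5. Canonical ring: [(6,9) (10,9) (10,324/19) (6,332/19)]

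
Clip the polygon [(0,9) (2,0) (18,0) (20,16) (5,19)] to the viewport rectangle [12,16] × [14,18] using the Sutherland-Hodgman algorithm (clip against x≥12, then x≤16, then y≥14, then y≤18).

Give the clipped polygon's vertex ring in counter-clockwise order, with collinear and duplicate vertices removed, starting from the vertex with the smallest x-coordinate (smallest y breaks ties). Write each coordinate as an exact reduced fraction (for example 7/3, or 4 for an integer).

Clipped polygon: [(12,14) (16,14) (16,84/5) (12,88/5)]

1. After x ≥ 12: [(12,0) (18,0) (20,16) (12,88/5)]
2. After x ≤ 16: [(12,0) (16,0) (16,84/5) (12,88/5)]
3. After y ≥ 14: [(12,14) (16,14) (16,84/5) (12,88/5)]
4. After y ≤ 18: [(12,14) (16,14) (16,84/5) (12,88/5)]
5. Canonical ring: [(12,14) (16,14) (16,84/5) (12,88/5)]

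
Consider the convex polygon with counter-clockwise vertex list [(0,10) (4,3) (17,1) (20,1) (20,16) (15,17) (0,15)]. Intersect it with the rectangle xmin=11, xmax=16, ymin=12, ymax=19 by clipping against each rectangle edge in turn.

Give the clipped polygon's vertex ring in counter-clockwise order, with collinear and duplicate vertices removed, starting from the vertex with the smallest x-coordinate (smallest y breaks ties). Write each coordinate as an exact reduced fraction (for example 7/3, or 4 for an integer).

1. After x ≥ 11: [(11,25/13) (17,1) (20,1) (20,16) (15,17) (11,247/15)]
2. After x ≤ 16: [(11,25/13) (16,15/13) (16,84/5) (15,17) (11,247/15)]
3. After y ≥ 12: [(11,12) (16,12) (16,84/5) (15,17) (11,247/15)]
4. After y ≤ 19: [(11,12) (16,12) (16,84/5) (15,17) (11,247/15)]
5. Canonical ring: [(11,12) (16,12) (16,84/5) (15,17) (11,247/15)]

Clipped polygon: [(11,12) (16,12) (16,84/5) (15,17) (11,247/15)]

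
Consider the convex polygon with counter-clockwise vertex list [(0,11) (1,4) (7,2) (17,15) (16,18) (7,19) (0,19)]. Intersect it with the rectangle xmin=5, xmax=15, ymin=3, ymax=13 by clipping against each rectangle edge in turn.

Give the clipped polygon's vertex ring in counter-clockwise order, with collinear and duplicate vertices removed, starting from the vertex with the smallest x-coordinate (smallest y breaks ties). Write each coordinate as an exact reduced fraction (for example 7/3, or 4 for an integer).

Clipped polygon: [(5,3) (101/13,3) (15,62/5) (15,13) (5,13)]

1. After x ≥ 5: [(5,8/3) (7,2) (17,15) (16,18) (7,19) (5,19)]
2. After x ≤ 15: [(5,8/3) (7,2) (15,62/5) (15,163/9) (7,19) (5,19)]
3. After y ≥ 3: [(5,3) (101/13,3) (15,62/5) (15,163/9) (7,19) (5,19)]
4. After y ≤ 13: [(5,13) (5,3) (101/13,3) (15,62/5) (15,13)]
5. Canonical ring: [(5,3) (101/13,3) (15,62/5) (15,13) (5,13)]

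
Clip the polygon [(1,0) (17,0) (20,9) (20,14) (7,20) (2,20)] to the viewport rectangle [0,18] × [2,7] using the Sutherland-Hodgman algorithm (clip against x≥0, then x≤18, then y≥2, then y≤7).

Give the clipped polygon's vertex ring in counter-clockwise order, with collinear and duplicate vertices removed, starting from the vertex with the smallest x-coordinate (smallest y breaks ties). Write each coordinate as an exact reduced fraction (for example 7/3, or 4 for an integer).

Clipped polygon: [(11/10,2) (53/3,2) (18,3) (18,7) (27/20,7)]

1. After x ≥ 0: [(1,0) (17,0) (20,9) (20,14) (7,20) (2,20)]
2. After x ≤ 18: [(1,0) (17,0) (18,3) (18,194/13) (7,20) (2,20)]
3. After y ≥ 2: [(11/10,2) (53/3,2) (18,3) (18,194/13) (7,20) (2,20)]
4. After y ≤ 7: [(27/20,7) (11/10,2) (53/3,2) (18,3) (18,7)]
5. Canonical ring: [(11/10,2) (53/3,2) (18,3) (18,7) (27/20,7)]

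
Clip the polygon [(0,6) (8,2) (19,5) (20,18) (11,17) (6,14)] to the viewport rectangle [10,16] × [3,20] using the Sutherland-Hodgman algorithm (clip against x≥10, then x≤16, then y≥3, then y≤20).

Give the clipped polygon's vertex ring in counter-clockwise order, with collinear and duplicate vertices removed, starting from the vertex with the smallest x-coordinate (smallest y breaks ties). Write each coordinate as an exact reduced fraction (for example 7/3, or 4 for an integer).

1. After x ≥ 10: [(10,28/11) (19,5) (20,18) (11,17) (10,82/5)]
2. After x ≤ 16: [(10,28/11) (16,46/11) (16,158/9) (11,17) (10,82/5)]
3. After y ≥ 3: [(10,3) (35/3,3) (16,46/11) (16,158/9) (11,17) (10,82/5)]
4. After y ≤ 20: [(10,3) (35/3,3) (16,46/11) (16,158/9) (11,17) (10,82/5)]
5. Canonical ring: [(10,3) (35/3,3) (16,46/11) (16,158/9) (11,17) (10,82/5)]

Clipped polygon: [(10,3) (35/3,3) (16,46/11) (16,158/9) (11,17) (10,82/5)]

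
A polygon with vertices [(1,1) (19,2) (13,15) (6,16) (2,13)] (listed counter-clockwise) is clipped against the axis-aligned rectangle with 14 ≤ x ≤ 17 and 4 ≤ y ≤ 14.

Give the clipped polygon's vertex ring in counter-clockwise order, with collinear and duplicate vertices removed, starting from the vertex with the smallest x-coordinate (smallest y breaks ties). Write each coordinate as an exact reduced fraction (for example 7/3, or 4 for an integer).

Clipped polygon: [(14,4) (17,4) (17,19/3) (14,77/6)]

1. After x ≥ 14: [(14,31/18) (19,2) (14,77/6)]
2. After x ≤ 17: [(14,31/18) (17,17/9) (17,19/3) (14,77/6)]
3. After y ≥ 4: [(14,4) (17,4) (17,19/3) (14,77/6)]
4. After y ≤ 14: [(14,4) (17,4) (17,19/3) (14,77/6)]
5. Canonical ring: [(14,4) (17,4) (17,19/3) (14,77/6)]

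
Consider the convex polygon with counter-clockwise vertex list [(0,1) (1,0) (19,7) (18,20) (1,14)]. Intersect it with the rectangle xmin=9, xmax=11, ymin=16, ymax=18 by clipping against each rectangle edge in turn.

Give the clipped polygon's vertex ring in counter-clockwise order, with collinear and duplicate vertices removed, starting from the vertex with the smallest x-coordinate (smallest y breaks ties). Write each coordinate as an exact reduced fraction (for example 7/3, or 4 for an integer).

1. After x ≥ 9: [(9,28/9) (19,7) (18,20) (9,286/17)]
2. After x ≤ 11: [(9,28/9) (11,35/9) (11,298/17) (9,286/17)]
3. After y ≥ 16: [(9,16) (11,16) (11,298/17) (9,286/17)]
4. After y ≤ 18: [(9,16) (11,16) (11,298/17) (9,286/17)]
5. Canonical ring: [(9,16) (11,16) (11,298/17) (9,286/17)]

Clipped polygon: [(9,16) (11,16) (11,298/17) (9,286/17)]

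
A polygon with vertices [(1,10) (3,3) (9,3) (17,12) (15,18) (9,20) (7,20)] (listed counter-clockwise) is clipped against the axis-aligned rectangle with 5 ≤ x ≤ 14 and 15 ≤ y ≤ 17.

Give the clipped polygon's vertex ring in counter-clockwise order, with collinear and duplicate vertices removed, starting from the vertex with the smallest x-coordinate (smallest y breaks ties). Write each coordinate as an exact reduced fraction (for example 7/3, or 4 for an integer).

Clipped polygon: [(5,15) (14,15) (14,17) (26/5,17) (5,50/3)]

1. After x ≥ 5: [(5,50/3) (5,3) (9,3) (17,12) (15,18) (9,20) (7,20)]
2. After x ≤ 14: [(5,50/3) (5,3) (9,3) (14,69/8) (14,55/3) (9,20) (7,20)]
3. After y ≥ 15: [(5,50/3) (5,15) (14,15) (14,55/3) (9,20) (7,20)]
4. After y ≤ 17: [(26/5,17) (5,50/3) (5,15) (14,15) (14,17)]
5. Canonical ring: [(5,15) (14,15) (14,17) (26/5,17) (5,50/3)]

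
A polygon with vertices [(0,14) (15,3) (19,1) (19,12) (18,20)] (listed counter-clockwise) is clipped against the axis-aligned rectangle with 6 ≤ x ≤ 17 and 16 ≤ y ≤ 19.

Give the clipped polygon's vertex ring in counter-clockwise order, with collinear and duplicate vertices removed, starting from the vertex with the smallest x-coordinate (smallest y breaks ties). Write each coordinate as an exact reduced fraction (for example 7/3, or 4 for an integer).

Clipped polygon: [(6,16) (17,16) (17,19) (15,19)]

1. After x ≥ 6: [(6,16) (6,48/5) (15,3) (19,1) (19,12) (18,20)]
2. After x ≤ 17: [(17,59/3) (6,16) (6,48/5) (15,3) (17,2)]
3. After y ≥ 16: [(17,16) (17,59/3) (6,16) (6,16)]
4. After y ≤ 19: [(17,16) (17,19) (15,19) (6,16) (6,16)]
5. Canonical ring: [(6,16) (17,16) (17,19) (15,19)]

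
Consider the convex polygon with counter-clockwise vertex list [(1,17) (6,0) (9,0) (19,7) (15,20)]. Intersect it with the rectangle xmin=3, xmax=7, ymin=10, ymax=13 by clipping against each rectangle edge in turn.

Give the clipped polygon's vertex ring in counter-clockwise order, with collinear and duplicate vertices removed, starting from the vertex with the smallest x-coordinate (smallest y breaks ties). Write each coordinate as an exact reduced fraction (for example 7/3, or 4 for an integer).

1. After x ≥ 3: [(3,122/7) (3,51/5) (6,0) (9,0) (19,7) (15,20)]
2. After x ≤ 7: [(7,128/7) (3,122/7) (3,51/5) (6,0) (7,0)]
3. After y ≥ 10: [(7,10) (7,128/7) (3,122/7) (3,51/5) (52/17,10)]
4. After y ≤ 13: [(7,10) (7,13) (3,13) (3,51/5) (52/17,10)]
5. Canonical ring: [(3,51/5) (52/17,10) (7,10) (7,13) (3,13)]

Clipped polygon: [(3,51/5) (52/17,10) (7,10) (7,13) (3,13)]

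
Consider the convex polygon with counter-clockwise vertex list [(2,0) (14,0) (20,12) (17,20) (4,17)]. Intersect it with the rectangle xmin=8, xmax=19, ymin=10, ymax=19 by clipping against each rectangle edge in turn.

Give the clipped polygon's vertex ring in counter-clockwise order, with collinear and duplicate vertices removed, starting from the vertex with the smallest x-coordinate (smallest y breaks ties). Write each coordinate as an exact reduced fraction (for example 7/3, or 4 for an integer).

Clipped polygon: [(8,10) (19,10) (19,44/3) (139/8,19) (38/3,19) (8,233/13)]

1. After x ≥ 8: [(8,0) (14,0) (20,12) (17,20) (8,233/13)]
2. After x ≤ 19: [(8,0) (14,0) (19,10) (19,44/3) (17,20) (8,233/13)]
3. After y ≥ 10: [(8,10) (19,10) (19,10) (19,44/3) (17,20) (8,233/13)]
4. After y ≤ 19: [(8,10) (19,10) (19,10) (19,44/3) (139/8,19) (38/3,19) (8,233/13)]
5. Canonical ring: [(8,10) (19,10) (19,44/3) (139/8,19) (38/3,19) (8,233/13)]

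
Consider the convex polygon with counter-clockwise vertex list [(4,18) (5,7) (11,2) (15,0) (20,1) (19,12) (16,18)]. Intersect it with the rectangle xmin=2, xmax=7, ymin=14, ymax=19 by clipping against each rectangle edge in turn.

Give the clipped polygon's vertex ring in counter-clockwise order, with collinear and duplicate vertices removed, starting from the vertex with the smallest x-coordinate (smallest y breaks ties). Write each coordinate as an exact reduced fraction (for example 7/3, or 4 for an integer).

Clipped polygon: [(4,18) (48/11,14) (7,14) (7,18)]

1. After x ≥ 2: [(4,18) (5,7) (11,2) (15,0) (20,1) (19,12) (16,18)]
2. After x ≤ 7: [(7,18) (4,18) (5,7) (7,16/3)]
3. After y ≥ 14: [(7,14) (7,18) (4,18) (48/11,14)]
4. After y ≤ 19: [(7,14) (7,18) (4,18) (48/11,14)]
5. Canonical ring: [(4,18) (48/11,14) (7,14) (7,18)]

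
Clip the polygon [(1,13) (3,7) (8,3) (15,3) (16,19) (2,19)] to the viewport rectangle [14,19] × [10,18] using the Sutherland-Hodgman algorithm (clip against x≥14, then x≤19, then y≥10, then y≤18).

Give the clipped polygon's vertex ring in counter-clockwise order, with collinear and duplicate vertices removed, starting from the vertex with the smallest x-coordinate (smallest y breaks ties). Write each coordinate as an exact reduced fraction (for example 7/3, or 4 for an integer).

Clipped polygon: [(14,10) (247/16,10) (255/16,18) (14,18)]

1. After x ≥ 14: [(14,3) (15,3) (16,19) (14,19)]
2. After x ≤ 19: [(14,3) (15,3) (16,19) (14,19)]
3. After y ≥ 10: [(14,10) (247/16,10) (16,19) (14,19)]
4. After y ≤ 18: [(14,18) (14,10) (247/16,10) (255/16,18)]
5. Canonical ring: [(14,10) (247/16,10) (255/16,18) (14,18)]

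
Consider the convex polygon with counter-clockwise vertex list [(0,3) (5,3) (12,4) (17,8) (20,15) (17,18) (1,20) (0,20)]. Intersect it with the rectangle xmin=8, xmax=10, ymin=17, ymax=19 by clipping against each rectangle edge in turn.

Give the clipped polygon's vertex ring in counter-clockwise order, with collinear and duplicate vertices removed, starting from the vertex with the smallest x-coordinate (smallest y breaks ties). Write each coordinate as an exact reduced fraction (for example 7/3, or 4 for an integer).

Clipped polygon: [(8,17) (10,17) (10,151/8) (9,19) (8,19)]

1. After x ≥ 8: [(8,24/7) (12,4) (17,8) (20,15) (17,18) (8,153/8)]
2. After x ≤ 10: [(8,24/7) (10,26/7) (10,151/8) (8,153/8)]
3. After y ≥ 17: [(8,17) (10,17) (10,151/8) (8,153/8)]
4. After y ≤ 19: [(8,19) (8,17) (10,17) (10,151/8) (9,19)]
5. Canonical ring: [(8,17) (10,17) (10,151/8) (9,19) (8,19)]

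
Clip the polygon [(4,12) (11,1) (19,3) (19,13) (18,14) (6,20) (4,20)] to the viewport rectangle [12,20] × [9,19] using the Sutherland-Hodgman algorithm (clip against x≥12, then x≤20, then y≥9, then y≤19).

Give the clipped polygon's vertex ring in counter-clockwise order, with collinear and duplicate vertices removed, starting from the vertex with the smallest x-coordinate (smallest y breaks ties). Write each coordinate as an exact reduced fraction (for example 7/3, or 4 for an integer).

Clipped polygon: [(12,9) (19,9) (19,13) (18,14) (12,17)]

1. After x ≥ 12: [(12,5/4) (19,3) (19,13) (18,14) (12,17)]
2. After x ≤ 20: [(12,5/4) (19,3) (19,13) (18,14) (12,17)]
3. After y ≥ 9: [(12,9) (19,9) (19,13) (18,14) (12,17)]
4. After y ≤ 19: [(12,9) (19,9) (19,13) (18,14) (12,17)]
5. Canonical ring: [(12,9) (19,9) (19,13) (18,14) (12,17)]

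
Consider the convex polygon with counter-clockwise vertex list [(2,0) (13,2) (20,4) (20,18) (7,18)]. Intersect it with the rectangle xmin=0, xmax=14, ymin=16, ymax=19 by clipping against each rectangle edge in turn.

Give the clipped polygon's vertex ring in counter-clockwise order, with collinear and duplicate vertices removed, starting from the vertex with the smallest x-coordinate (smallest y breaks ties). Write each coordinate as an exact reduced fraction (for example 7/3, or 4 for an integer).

Clipped polygon: [(58/9,16) (14,16) (14,18) (7,18)]

1. After x ≥ 0: [(2,0) (13,2) (20,4) (20,18) (7,18)]
2. After x ≤ 14: [(2,0) (13,2) (14,16/7) (14,18) (7,18)]
3. After y ≥ 16: [(58/9,16) (14,16) (14,18) (7,18)]
4. After y ≤ 19: [(58/9,16) (14,16) (14,18) (7,18)]
5. Canonical ring: [(58/9,16) (14,16) (14,18) (7,18)]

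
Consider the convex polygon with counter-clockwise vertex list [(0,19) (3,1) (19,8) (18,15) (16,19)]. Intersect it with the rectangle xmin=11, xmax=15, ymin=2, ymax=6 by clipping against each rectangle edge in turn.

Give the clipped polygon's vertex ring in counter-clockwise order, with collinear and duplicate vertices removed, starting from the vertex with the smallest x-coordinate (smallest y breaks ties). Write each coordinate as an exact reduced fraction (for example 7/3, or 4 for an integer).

1. After x ≥ 11: [(11,19) (11,9/2) (19,8) (18,15) (16,19)]
2. After x ≤ 15: [(15,19) (11,19) (11,9/2) (15,25/4)]
3. After y ≥ 2: [(15,19) (11,19) (11,9/2) (15,25/4)]
4. After y ≤ 6: [(11,6) (11,9/2) (101/7,6)]
5. Canonical ring: [(11,9/2) (101/7,6) (11,6)]

Clipped polygon: [(11,9/2) (101/7,6) (11,6)]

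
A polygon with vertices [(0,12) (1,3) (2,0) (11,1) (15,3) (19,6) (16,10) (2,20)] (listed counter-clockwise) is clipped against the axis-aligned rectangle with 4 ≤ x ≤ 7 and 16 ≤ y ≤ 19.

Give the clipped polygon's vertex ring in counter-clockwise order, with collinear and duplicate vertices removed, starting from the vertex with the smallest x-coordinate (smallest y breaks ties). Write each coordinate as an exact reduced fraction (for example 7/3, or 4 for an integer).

1. After x ≥ 4: [(4,2/9) (11,1) (15,3) (19,6) (16,10) (4,130/7)]
2. After x ≤ 7: [(4,2/9) (7,5/9) (7,115/7) (4,130/7)]
3. After y ≥ 16: [(4,16) (7,16) (7,115/7) (4,130/7)]
4. After y ≤ 19: [(4,16) (7,16) (7,115/7) (4,130/7)]
5. Canonical ring: [(4,16) (7,16) (7,115/7) (4,130/7)]

Clipped polygon: [(4,16) (7,16) (7,115/7) (4,130/7)]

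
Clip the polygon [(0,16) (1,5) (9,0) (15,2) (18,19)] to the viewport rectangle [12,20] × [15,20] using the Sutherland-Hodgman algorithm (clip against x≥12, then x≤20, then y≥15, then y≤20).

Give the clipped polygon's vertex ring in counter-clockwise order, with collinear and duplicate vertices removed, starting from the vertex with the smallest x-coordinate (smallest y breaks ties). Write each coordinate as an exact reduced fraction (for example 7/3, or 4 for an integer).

1. After x ≥ 12: [(12,18) (12,1) (15,2) (18,19)]
2. After x ≤ 20: [(12,18) (12,1) (15,2) (18,19)]
3. After y ≥ 15: [(12,18) (12,15) (294/17,15) (18,19)]
4. After y ≤ 20: [(12,18) (12,15) (294/17,15) (18,19)]
5. Canonical ring: [(12,15) (294/17,15) (18,19) (12,18)]

Clipped polygon: [(12,15) (294/17,15) (18,19) (12,18)]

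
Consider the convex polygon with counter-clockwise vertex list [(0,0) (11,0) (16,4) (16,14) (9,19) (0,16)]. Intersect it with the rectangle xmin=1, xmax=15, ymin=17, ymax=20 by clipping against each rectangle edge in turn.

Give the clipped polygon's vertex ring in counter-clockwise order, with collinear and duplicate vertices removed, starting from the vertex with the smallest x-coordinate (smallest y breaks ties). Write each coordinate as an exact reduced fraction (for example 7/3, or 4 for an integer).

1. After x ≥ 1: [(1,0) (11,0) (16,4) (16,14) (9,19) (1,49/3)]
2. After x ≤ 15: [(1,0) (11,0) (15,16/5) (15,103/7) (9,19) (1,49/3)]
3. After y ≥ 17: [(59/5,17) (9,19) (3,17)]
4. After y ≤ 20: [(59/5,17) (9,19) (3,17)]
5. Canonical ring: [(3,17) (59/5,17) (9,19)]

Clipped polygon: [(3,17) (59/5,17) (9,19)]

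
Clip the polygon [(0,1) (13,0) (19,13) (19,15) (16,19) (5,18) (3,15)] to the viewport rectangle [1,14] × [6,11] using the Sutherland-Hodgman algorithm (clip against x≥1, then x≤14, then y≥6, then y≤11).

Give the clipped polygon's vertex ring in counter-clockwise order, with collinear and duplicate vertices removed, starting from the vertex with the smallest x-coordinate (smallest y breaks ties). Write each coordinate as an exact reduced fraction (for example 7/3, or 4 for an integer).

Clipped polygon: [(15/14,6) (14,6) (14,11) (15/7,11)]

1. After x ≥ 1: [(1,17/3) (1,12/13) (13,0) (19,13) (19,15) (16,19) (5,18) (3,15)]
2. After x ≤ 14: [(1,17/3) (1,12/13) (13,0) (14,13/6) (14,207/11) (5,18) (3,15)]
3. After y ≥ 6: [(15/14,6) (14,6) (14,207/11) (5,18) (3,15)]
4. After y ≤ 11: [(15/7,11) (15/14,6) (14,6) (14,11)]
5. Canonical ring: [(15/14,6) (14,6) (14,11) (15/7,11)]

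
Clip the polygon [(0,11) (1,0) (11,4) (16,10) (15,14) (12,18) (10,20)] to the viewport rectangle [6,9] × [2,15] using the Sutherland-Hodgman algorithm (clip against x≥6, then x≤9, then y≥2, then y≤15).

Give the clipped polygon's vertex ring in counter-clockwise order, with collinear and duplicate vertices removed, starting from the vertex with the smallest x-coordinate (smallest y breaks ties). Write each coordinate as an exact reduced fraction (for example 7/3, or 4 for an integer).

Clipped polygon: [(6,2) (9,16/5) (9,15) (6,15)]

1. After x ≥ 6: [(6,82/5) (6,2) (11,4) (16,10) (15,14) (12,18) (10,20)]
2. After x ≤ 9: [(9,191/10) (6,82/5) (6,2) (9,16/5)]
3. After y ≥ 2: [(9,191/10) (6,82/5) (6,2) (9,16/5)]
4. After y ≤ 15: [(9,15) (6,15) (6,2) (9,16/5)]
5. Canonical ring: [(6,2) (9,16/5) (9,15) (6,15)]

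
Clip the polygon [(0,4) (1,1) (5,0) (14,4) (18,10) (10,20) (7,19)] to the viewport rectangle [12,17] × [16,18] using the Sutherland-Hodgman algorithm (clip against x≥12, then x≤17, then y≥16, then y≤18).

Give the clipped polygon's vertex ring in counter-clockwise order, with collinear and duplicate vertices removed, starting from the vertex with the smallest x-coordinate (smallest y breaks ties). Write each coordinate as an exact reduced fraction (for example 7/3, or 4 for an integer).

1. After x ≥ 12: [(12,28/9) (14,4) (18,10) (12,35/2)]
2. After x ≤ 17: [(12,28/9) (14,4) (17,17/2) (17,45/4) (12,35/2)]
3. After y ≥ 16: [(12,16) (66/5,16) (12,35/2)]
4. After y ≤ 18: [(12,16) (66/5,16) (12,35/2)]
5. Canonical ring: [(12,16) (66/5,16) (12,35/2)]

Clipped polygon: [(12,16) (66/5,16) (12,35/2)]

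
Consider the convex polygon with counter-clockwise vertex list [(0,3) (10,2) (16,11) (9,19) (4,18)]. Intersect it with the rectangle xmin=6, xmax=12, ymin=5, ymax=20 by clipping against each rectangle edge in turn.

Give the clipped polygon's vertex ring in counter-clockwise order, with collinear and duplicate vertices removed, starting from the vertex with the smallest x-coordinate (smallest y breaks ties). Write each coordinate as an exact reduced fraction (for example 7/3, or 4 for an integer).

Clipped polygon: [(6,5) (12,5) (12,109/7) (9,19) (6,92/5)]

1. After x ≥ 6: [(6,12/5) (10,2) (16,11) (9,19) (6,92/5)]
2. After x ≤ 12: [(6,12/5) (10,2) (12,5) (12,109/7) (9,19) (6,92/5)]
3. After y ≥ 5: [(6,5) (12,5) (12,5) (12,109/7) (9,19) (6,92/5)]
4. After y ≤ 20: [(6,5) (12,5) (12,5) (12,109/7) (9,19) (6,92/5)]
5. Canonical ring: [(6,5) (12,5) (12,109/7) (9,19) (6,92/5)]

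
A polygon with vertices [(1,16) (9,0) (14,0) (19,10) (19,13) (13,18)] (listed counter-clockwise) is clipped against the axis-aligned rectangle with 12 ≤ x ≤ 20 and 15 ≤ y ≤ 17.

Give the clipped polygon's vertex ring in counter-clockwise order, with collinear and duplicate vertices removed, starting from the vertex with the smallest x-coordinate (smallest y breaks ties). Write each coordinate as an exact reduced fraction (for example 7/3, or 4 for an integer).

1. After x ≥ 12: [(12,107/6) (12,0) (14,0) (19,10) (19,13) (13,18)]
2. After x ≤ 20: [(12,107/6) (12,0) (14,0) (19,10) (19,13) (13,18)]
3. After y ≥ 15: [(12,107/6) (12,15) (83/5,15) (13,18)]
4. After y ≤ 17: [(12,17) (12,15) (83/5,15) (71/5,17)]
5. Canonical ring: [(12,15) (83/5,15) (71/5,17) (12,17)]

Clipped polygon: [(12,15) (83/5,15) (71/5,17) (12,17)]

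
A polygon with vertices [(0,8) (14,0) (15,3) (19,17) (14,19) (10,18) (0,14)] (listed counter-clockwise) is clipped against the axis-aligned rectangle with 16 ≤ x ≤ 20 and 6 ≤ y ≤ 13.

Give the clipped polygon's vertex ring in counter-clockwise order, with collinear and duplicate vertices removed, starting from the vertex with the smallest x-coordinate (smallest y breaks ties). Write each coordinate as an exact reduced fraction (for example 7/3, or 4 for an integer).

1. After x ≥ 16: [(16,13/2) (19,17) (16,91/5)]
2. After x ≤ 20: [(16,13/2) (19,17) (16,91/5)]
3. After y ≥ 6: [(16,13/2) (19,17) (16,91/5)]
4. After y ≤ 13: [(16,13) (16,13/2) (125/7,13)]
5. Canonical ring: [(16,13/2) (125/7,13) (16,13)]

Clipped polygon: [(16,13/2) (125/7,13) (16,13)]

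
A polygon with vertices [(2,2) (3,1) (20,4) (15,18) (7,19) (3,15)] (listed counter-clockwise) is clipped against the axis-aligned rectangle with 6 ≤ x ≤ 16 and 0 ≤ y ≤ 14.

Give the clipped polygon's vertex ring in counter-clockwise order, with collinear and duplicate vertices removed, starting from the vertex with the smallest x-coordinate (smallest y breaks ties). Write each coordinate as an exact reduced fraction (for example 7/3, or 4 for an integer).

1. After x ≥ 6: [(6,26/17) (20,4) (15,18) (7,19) (6,18)]
2. After x ≤ 16: [(6,26/17) (16,56/17) (16,76/5) (15,18) (7,19) (6,18)]
3. After y ≥ 0: [(6,26/17) (16,56/17) (16,76/5) (15,18) (7,19) (6,18)]
4. After y ≤ 14: [(6,14) (6,26/17) (16,56/17) (16,14)]
5. Canonical ring: [(6,26/17) (16,56/17) (16,14) (6,14)]

Clipped polygon: [(6,26/17) (16,56/17) (16,14) (6,14)]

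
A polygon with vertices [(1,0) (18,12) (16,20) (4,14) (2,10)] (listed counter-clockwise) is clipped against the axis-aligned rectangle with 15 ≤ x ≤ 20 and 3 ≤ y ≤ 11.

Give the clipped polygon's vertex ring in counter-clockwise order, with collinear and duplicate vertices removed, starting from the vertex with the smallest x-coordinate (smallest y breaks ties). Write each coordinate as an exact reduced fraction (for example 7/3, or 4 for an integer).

Clipped polygon: [(15,168/17) (199/12,11) (15,11)]

1. After x ≥ 15: [(15,168/17) (18,12) (16,20) (15,39/2)]
2. After x ≤ 20: [(15,168/17) (18,12) (16,20) (15,39/2)]
3. After y ≥ 3: [(15,168/17) (18,12) (16,20) (15,39/2)]
4. After y ≤ 11: [(15,11) (15,168/17) (199/12,11)]
5. Canonical ring: [(15,168/17) (199/12,11) (15,11)]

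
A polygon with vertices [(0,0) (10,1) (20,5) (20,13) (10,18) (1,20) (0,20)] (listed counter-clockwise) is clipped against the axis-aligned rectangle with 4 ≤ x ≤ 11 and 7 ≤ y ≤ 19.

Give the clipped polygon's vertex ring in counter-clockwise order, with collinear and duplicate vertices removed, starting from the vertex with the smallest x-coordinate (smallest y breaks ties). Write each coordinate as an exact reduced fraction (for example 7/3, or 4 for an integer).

Clipped polygon: [(4,7) (11,7) (11,35/2) (10,18) (11/2,19) (4,19)]

1. After x ≥ 4: [(4,2/5) (10,1) (20,5) (20,13) (10,18) (4,58/3)]
2. After x ≤ 11: [(4,2/5) (10,1) (11,7/5) (11,35/2) (10,18) (4,58/3)]
3. After y ≥ 7: [(4,7) (11,7) (11,35/2) (10,18) (4,58/3)]
4. After y ≤ 19: [(4,19) (4,7) (11,7) (11,35/2) (10,18) (11/2,19)]
5. Canonical ring: [(4,7) (11,7) (11,35/2) (10,18) (11/2,19) (4,19)]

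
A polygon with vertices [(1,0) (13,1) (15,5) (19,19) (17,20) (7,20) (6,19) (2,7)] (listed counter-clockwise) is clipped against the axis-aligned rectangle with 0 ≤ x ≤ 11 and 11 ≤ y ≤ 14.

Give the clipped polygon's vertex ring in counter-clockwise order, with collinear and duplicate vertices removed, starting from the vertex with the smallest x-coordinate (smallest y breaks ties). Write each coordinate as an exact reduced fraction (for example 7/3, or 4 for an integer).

1. After x ≥ 0: [(1,0) (13,1) (15,5) (19,19) (17,20) (7,20) (6,19) (2,7)]
2. After x ≤ 11: [(1,0) (11,5/6) (11,20) (7,20) (6,19) (2,7)]
3. After y ≥ 11: [(11,11) (11,20) (7,20) (6,19) (10/3,11)]
4. After y ≤ 14: [(11,11) (11,14) (13/3,14) (10/3,11)]
5. Canonical ring: [(10/3,11) (11,11) (11,14) (13/3,14)]

Clipped polygon: [(10/3,11) (11,11) (11,14) (13/3,14)]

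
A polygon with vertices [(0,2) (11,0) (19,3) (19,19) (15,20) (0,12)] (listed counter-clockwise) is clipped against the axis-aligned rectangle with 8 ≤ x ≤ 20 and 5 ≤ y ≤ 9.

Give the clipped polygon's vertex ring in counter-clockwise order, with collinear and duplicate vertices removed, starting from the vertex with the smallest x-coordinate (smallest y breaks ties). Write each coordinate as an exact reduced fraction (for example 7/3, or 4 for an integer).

1. After x ≥ 8: [(8,6/11) (11,0) (19,3) (19,19) (15,20) (8,244/15)]
2. After x ≤ 20: [(8,6/11) (11,0) (19,3) (19,19) (15,20) (8,244/15)]
3. After y ≥ 5: [(8,5) (19,5) (19,19) (15,20) (8,244/15)]
4. After y ≤ 9: [(8,9) (8,5) (19,5) (19,9)]
5. Canonical ring: [(8,5) (19,5) (19,9) (8,9)]

Clipped polygon: [(8,5) (19,5) (19,9) (8,9)]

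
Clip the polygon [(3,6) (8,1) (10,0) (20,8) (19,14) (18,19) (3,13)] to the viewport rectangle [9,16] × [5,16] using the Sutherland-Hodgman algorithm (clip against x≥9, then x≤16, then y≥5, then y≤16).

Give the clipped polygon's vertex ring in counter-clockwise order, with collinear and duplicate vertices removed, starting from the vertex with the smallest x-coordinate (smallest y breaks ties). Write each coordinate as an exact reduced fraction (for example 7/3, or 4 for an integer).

Clipped polygon: [(9,5) (16,5) (16,16) (21/2,16) (9,77/5)]

1. After x ≥ 9: [(9,1/2) (10,0) (20,8) (19,14) (18,19) (9,77/5)]
2. After x ≤ 16: [(9,1/2) (10,0) (16,24/5) (16,91/5) (9,77/5)]
3. After y ≥ 5: [(9,5) (16,5) (16,91/5) (9,77/5)]
4. After y ≤ 16: [(9,5) (16,5) (16,16) (21/2,16) (9,77/5)]
5. Canonical ring: [(9,5) (16,5) (16,16) (21/2,16) (9,77/5)]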